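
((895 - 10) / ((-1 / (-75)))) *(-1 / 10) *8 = -53100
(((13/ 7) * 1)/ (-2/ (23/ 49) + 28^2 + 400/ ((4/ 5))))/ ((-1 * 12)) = -299/ 2472456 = -0.00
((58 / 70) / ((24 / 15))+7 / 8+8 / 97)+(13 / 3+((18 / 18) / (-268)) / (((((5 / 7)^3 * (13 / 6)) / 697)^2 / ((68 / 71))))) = -284412946234664491 / 102350720062500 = -2778.81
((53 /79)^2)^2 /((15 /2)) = 15780962 /584251215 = 0.03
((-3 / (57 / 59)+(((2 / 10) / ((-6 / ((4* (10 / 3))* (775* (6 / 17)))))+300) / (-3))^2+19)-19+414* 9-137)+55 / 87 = 91888621787 / 12898359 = 7124.06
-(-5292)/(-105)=-252/5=-50.40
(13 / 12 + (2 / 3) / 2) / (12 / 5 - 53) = -85 / 3036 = -0.03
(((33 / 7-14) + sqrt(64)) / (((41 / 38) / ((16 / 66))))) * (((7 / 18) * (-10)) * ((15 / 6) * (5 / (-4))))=-3.51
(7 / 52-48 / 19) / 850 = -139 / 49400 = -0.00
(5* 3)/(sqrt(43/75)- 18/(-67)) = -1356750/168727+ 336675* sqrt(129)/168727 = 14.62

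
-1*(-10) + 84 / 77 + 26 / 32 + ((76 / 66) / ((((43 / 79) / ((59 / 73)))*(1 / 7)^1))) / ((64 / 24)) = 9055857 / 552464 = 16.39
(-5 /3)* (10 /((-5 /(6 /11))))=20 /11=1.82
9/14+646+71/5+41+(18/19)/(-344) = 80276471/114380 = 701.84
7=7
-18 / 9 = -2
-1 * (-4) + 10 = 14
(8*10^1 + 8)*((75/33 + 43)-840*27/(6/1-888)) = 43728/7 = 6246.86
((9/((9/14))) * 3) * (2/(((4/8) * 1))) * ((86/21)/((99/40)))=27520/99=277.98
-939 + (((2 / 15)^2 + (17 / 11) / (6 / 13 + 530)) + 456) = -482.98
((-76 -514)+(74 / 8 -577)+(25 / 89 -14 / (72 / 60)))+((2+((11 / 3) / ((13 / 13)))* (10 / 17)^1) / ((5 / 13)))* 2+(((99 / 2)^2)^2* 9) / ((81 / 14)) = 1695403713239 / 181560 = 9337980.35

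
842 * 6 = 5052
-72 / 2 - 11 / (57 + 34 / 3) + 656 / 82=-5773 / 205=-28.16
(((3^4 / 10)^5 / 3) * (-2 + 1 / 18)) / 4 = -903981141 / 160000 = -5649.88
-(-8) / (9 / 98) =87.11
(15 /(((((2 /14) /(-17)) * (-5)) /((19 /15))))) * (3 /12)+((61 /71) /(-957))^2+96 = 19302819170849 /92335896180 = 209.05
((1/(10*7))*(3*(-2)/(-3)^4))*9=-1/105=-0.01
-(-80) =80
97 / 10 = 9.70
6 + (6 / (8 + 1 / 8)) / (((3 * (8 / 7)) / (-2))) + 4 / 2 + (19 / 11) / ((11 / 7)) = 68177 / 7865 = 8.67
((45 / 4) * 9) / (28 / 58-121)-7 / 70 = -4381 / 4660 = -0.94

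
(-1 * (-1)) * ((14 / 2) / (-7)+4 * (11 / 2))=21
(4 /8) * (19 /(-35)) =-19 /70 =-0.27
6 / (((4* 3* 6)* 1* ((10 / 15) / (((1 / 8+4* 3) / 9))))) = 97 / 576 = 0.17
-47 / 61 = -0.77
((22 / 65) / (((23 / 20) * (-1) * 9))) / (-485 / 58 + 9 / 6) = 2552 / 535509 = 0.00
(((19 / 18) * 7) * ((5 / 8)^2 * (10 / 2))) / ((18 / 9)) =16625 / 2304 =7.22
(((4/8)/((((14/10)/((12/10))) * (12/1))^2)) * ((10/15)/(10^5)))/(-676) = -1/39748800000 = -0.00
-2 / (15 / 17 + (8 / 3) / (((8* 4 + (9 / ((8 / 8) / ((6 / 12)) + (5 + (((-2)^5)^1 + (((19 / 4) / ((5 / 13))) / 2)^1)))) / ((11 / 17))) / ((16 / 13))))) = -14306214 / 7062557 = -2.03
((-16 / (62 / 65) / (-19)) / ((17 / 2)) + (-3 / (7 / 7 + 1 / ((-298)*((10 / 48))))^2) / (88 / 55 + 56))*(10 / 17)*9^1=0.27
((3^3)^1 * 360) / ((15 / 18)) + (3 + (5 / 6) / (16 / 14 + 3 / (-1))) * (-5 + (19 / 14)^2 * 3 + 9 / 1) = 178690765 / 15288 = 11688.30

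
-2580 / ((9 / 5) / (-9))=12900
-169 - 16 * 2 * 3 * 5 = -649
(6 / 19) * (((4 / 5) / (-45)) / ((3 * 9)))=-8 / 38475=-0.00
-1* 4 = -4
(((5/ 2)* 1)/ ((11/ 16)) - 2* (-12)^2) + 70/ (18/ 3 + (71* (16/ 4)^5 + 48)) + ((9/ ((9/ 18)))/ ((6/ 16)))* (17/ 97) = -1530199345/ 5545199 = -275.95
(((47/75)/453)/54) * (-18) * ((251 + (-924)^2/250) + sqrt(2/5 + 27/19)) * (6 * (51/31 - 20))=53486 * sqrt(16435)/100056375 + 24510654818/131653125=186.24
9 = 9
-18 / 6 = -3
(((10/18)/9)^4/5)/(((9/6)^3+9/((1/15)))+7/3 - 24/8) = 200/9484627527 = 0.00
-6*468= -2808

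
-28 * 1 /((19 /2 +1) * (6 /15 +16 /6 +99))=-40 /1531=-0.03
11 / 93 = 0.12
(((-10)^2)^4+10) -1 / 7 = 700000069 / 7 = 100000009.86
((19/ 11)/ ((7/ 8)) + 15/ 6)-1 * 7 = -389/ 154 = -2.53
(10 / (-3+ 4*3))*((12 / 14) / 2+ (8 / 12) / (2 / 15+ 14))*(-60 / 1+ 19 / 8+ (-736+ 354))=-6207505 / 26712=-232.39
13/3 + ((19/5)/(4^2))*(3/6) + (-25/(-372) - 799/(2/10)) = -59378353/14880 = -3990.48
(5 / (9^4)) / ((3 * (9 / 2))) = 10 / 177147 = 0.00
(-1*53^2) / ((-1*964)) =2809 / 964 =2.91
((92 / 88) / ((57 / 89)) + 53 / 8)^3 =563.02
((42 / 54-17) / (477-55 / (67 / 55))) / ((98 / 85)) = -24455 / 750582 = -0.03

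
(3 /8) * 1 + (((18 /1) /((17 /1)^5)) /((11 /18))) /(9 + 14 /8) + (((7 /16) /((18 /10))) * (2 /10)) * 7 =69174199807 /96709299984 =0.72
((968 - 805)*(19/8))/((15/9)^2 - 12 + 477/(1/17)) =27873/583184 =0.05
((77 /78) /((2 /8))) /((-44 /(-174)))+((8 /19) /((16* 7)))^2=14363481 /919828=15.62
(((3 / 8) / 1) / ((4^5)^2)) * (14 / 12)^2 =49 / 100663296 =0.00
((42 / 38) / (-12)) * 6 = -21 / 38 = -0.55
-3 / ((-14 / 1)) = 3 / 14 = 0.21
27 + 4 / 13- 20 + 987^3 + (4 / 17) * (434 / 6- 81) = 637477687882 / 663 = 961504808.27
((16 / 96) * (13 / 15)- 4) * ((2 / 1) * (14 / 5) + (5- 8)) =-4511 / 450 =-10.02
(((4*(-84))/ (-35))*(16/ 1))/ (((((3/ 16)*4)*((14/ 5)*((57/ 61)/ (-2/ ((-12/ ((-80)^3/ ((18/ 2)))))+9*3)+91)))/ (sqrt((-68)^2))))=271069211648/ 4959527237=54.66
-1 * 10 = -10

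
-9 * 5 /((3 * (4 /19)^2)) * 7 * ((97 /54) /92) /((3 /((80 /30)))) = -41.12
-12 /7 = -1.71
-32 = -32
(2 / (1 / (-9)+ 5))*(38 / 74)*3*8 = 2052 / 407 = 5.04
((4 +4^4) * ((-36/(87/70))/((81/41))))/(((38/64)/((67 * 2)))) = -12798822400/14877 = -860309.36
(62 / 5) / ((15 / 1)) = 62 / 75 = 0.83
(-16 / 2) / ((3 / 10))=-80 / 3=-26.67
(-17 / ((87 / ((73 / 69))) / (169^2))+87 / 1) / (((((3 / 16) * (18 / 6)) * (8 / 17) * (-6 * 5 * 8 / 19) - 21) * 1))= 11279786620 / 47201589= 238.97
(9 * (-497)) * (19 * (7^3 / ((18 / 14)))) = -22672643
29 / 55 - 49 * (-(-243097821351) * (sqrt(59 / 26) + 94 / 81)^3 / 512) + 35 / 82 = -5862252607881439 * sqrt(1534) / 1038336 - 2408970355228810589719 / 10941765120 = -441288603508.99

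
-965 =-965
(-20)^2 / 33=12.12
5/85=1/17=0.06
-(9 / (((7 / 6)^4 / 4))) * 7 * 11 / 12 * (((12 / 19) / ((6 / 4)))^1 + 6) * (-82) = 427851072 / 6517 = 65651.54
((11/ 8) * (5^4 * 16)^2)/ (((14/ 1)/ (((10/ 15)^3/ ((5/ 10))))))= 1100000000/ 189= 5820105.82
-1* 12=-12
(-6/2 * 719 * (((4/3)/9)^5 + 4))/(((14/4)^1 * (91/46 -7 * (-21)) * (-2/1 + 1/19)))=72136800993424/8489420818263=8.50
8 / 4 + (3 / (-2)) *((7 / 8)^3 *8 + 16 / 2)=-2309 / 128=-18.04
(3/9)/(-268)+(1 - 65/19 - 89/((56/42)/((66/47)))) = -69037559/717972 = -96.16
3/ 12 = 1/ 4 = 0.25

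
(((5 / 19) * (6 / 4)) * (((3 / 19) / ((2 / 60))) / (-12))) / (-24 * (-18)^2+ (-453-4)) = 225 / 11888452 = 0.00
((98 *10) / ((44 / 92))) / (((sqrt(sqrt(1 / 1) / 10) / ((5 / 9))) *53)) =67.92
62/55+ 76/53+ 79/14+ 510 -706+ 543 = 14495879/40810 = 355.20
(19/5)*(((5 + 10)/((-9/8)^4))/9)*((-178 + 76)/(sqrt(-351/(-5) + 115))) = -1323008*sqrt(4630)/3037743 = -29.63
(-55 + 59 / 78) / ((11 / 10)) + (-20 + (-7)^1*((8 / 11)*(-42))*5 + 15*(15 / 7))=3098860 / 3003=1031.92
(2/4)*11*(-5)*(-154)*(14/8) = 29645/4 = 7411.25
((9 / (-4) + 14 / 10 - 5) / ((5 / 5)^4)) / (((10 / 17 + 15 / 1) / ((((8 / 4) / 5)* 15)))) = -5967 / 2650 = -2.25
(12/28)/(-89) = -3/623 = -0.00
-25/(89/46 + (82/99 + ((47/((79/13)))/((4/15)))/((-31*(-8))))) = -4461098400/513920977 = -8.68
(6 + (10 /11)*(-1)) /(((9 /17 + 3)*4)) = 119 /330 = 0.36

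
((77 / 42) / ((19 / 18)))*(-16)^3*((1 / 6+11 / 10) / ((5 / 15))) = -135168 / 5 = -27033.60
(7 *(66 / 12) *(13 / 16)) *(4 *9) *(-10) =-45045 / 4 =-11261.25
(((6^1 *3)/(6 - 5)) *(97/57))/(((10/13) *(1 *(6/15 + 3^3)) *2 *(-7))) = -3783/36442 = -0.10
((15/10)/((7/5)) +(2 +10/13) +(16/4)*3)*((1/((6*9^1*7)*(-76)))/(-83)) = 961/144655056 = 0.00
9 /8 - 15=-111 /8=-13.88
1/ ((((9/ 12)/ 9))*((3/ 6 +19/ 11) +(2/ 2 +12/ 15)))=1320/ 443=2.98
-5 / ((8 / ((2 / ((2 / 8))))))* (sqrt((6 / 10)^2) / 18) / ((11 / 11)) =-1 / 6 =-0.17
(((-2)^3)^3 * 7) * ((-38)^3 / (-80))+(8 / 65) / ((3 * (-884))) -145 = -2458410.60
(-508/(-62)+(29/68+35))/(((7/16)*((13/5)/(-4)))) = -7356080/47957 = -153.39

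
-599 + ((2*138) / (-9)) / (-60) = -26932 / 45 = -598.49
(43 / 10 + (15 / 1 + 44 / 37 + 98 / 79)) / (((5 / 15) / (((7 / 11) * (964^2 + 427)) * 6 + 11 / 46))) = 3422665342389489 / 14790380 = 231411589.32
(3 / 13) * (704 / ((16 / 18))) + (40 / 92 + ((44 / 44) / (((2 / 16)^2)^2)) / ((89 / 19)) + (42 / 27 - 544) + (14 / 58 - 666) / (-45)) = 18404844277 / 34727355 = 529.98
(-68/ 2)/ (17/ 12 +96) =-408/ 1169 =-0.35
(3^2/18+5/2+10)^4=28561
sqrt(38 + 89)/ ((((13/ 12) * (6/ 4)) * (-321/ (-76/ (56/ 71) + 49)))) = 68 * sqrt(127)/ 749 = 1.02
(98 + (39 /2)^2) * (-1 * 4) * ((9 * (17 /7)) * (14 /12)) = -97563 /2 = -48781.50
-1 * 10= -10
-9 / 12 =-3 / 4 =-0.75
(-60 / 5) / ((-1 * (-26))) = -6 / 13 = -0.46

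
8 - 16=-8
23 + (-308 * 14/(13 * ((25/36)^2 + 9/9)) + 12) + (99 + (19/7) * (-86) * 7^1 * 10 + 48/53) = -21744743166/1323569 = -16428.87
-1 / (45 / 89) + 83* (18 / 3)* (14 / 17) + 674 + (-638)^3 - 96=-198665210683 / 765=-259693085.86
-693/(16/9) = -6237/16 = -389.81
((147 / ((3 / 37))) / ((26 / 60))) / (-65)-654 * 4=-2680.37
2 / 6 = 1 / 3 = 0.33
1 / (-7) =-1 / 7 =-0.14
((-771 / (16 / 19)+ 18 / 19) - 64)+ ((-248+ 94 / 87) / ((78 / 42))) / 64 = -674371291 / 687648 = -980.69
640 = 640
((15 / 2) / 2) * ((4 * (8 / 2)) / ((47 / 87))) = 5220 / 47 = 111.06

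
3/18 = 1/6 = 0.17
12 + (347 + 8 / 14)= 2517 / 7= 359.57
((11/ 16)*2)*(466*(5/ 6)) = 12815/ 24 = 533.96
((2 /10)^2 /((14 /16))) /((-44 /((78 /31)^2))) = -0.01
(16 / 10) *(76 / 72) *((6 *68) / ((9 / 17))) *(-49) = -63776.95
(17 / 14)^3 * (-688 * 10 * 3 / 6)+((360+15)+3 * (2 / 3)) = -1983279 / 343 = -5782.15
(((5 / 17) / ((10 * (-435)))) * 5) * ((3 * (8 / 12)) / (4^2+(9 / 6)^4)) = -16 / 498423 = -0.00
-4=-4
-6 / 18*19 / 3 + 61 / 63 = -8 / 7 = -1.14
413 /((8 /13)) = 5369 /8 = 671.12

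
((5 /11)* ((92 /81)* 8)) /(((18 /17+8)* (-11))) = -31280 /754677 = -0.04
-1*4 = -4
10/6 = 1.67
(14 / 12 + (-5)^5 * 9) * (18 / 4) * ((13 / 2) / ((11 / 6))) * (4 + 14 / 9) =-54841475 / 22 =-2492794.32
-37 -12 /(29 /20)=-1313 /29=-45.28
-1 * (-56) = 56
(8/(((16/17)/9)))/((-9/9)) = -153/2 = -76.50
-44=-44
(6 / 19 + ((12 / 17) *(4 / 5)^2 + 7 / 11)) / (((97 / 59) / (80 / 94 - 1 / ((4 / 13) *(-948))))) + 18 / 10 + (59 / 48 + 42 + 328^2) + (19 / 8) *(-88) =27492238487863827 / 255930406600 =107420.76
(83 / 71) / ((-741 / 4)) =-332 / 52611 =-0.01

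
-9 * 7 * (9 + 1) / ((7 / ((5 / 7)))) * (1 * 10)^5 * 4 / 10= -18000000 / 7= -2571428.57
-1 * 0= 0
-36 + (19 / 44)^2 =-35.81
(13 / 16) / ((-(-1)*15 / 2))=13 / 120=0.11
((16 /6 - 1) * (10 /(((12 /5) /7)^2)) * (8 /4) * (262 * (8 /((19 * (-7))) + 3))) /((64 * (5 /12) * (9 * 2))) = 44818375 /98496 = 455.03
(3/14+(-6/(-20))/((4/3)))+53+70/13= 214119/3640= 58.82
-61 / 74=-0.82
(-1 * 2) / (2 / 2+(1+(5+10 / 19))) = -0.27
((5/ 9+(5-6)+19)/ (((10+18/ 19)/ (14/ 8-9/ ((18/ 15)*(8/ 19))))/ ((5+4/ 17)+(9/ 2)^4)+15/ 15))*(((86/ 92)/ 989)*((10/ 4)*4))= 460576450105/ 2621803415067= 0.18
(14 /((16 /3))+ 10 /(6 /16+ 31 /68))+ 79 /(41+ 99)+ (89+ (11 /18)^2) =268068299 /2562840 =104.60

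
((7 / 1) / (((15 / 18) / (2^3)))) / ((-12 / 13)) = -364 / 5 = -72.80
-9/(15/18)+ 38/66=-10.22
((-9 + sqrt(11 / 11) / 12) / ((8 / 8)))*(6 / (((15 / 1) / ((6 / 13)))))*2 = -214 / 65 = -3.29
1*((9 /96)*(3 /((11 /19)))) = 171 /352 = 0.49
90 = 90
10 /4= 2.50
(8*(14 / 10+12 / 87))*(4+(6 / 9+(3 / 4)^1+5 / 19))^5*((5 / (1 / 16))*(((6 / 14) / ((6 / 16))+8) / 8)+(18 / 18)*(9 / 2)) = 31164608352170733125 / 4466961831168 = 6976690.09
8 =8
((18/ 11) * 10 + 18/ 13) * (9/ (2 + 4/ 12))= 68526/ 1001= 68.46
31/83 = 0.37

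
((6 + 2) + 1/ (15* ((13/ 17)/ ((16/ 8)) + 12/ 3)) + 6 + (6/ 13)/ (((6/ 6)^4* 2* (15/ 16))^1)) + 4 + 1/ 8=4273727/ 232440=18.39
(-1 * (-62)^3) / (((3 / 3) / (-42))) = -10009776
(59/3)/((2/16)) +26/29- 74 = 7328/87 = 84.23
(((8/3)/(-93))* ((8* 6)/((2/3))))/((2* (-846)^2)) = -8/5546799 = -0.00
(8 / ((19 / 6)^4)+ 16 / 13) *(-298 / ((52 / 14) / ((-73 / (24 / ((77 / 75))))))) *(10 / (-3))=-650736582188 / 594654723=-1094.31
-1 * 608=-608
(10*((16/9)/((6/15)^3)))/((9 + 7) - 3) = 2500/117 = 21.37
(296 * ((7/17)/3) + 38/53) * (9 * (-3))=-1005786/901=-1116.30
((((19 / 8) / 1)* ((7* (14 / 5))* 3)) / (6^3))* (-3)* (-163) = 151753 / 480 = 316.15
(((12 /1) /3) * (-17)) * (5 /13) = -26.15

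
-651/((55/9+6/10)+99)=-29295/4757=-6.16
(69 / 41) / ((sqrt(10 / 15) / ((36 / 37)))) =1242 * sqrt(6) / 1517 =2.01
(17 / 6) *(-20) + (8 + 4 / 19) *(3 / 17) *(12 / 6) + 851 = 772517 / 969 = 797.23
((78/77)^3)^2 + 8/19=5946171454088/3960025221691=1.50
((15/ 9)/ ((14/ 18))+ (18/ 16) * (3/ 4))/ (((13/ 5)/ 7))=3345/ 416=8.04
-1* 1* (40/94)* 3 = -60/47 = -1.28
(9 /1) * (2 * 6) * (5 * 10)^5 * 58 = 1957500000000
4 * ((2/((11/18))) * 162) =23328/11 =2120.73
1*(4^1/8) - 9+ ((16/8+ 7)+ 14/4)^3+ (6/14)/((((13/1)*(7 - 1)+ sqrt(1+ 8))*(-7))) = 20581903/10584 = 1944.62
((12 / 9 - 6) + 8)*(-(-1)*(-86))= -860 / 3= -286.67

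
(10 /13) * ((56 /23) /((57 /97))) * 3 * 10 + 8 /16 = 1092081 /11362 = 96.12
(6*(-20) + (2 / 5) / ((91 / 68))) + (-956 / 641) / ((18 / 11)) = -316595206 / 2624895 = -120.61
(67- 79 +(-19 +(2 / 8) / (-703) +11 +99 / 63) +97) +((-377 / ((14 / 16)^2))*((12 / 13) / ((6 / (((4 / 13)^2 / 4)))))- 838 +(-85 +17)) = -19309404889 / 23286172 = -829.22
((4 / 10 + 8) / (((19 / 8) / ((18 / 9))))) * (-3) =-2016 / 95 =-21.22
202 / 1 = 202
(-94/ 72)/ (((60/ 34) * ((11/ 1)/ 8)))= -799/ 1485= -0.54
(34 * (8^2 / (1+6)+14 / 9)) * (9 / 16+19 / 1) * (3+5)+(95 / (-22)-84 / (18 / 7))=78848527 / 1386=56889.27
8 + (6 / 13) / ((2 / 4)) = 116 / 13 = 8.92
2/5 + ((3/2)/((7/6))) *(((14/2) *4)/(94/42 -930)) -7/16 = -118929/1558640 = -0.08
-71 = -71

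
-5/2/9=-5/18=-0.28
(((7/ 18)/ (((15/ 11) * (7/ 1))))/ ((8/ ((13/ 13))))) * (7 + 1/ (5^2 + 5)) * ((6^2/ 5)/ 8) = 2321/ 72000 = 0.03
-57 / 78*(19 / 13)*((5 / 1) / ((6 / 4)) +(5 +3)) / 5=-6137 / 2535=-2.42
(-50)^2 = 2500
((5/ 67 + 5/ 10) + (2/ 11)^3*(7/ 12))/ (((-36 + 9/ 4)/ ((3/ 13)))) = -618674/ 156505635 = -0.00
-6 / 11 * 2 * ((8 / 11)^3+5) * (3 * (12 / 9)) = -344016 / 14641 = -23.50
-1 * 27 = -27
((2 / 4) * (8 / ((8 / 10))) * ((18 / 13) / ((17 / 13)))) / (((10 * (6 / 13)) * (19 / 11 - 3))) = -429 / 476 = -0.90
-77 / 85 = -0.91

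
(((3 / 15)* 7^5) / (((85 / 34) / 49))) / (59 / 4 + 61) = 869.75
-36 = -36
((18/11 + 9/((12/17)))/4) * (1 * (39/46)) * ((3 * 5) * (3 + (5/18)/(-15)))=96005/704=136.37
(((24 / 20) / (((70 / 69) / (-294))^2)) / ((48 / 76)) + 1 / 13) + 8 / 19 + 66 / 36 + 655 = 14841026552 / 92625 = 160227.01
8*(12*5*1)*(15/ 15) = 480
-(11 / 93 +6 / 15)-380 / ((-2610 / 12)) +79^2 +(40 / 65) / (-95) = 20791563056 / 3330795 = 6242.22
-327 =-327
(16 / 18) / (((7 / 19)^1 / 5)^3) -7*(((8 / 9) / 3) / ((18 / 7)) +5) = 182208557 / 83349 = 2186.09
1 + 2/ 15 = 17/ 15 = 1.13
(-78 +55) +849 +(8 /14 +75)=6311 /7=901.57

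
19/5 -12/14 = 103/35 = 2.94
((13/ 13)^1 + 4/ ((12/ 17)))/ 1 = 20/ 3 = 6.67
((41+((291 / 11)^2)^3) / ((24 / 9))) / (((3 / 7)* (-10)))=-29992310.80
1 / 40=0.02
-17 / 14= -1.21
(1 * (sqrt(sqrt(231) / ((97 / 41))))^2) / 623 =41 * sqrt(231) / 60431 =0.01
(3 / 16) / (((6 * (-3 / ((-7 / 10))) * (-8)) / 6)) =-0.01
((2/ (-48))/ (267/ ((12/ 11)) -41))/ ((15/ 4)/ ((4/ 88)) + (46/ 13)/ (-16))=-52/ 20921865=-0.00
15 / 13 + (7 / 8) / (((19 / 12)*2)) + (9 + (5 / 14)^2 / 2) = 1016065 / 96824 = 10.49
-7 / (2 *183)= -7 / 366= -0.02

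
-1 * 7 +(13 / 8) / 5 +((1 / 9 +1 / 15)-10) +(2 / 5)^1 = -1159 / 72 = -16.10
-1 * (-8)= 8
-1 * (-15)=15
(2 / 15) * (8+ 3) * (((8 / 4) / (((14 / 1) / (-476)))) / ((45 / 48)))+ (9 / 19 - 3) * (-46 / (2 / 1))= -206384 / 4275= -48.28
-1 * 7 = -7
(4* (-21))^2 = 7056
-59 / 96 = -0.61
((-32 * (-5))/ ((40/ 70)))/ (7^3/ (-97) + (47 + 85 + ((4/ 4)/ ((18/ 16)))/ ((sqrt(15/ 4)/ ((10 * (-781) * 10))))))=-846539020800 * sqrt(15)/ 419770466984771 - 11748729240/ 419770466984771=-0.01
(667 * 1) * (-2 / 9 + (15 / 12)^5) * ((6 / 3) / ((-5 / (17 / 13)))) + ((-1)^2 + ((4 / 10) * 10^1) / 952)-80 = -1066.20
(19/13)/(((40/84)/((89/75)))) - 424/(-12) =380011/9750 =38.98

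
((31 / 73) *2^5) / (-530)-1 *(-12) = 231644 / 19345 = 11.97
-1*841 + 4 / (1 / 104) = -425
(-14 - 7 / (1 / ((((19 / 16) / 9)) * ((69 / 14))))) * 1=-1781 / 96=-18.55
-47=-47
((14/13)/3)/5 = 14/195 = 0.07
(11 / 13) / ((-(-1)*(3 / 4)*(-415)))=-44 / 16185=-0.00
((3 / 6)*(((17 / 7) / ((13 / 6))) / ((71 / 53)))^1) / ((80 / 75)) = 40545 / 103376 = 0.39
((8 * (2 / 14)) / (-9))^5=-32768 / 992436543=-0.00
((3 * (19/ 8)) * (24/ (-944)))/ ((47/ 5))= -855/ 44368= -0.02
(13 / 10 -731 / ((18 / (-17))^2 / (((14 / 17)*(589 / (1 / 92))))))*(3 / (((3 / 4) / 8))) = -377100777712 / 405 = -931113031.39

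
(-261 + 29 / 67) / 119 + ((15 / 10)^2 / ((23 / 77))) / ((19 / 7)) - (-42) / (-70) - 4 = -39963471 / 9954860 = -4.01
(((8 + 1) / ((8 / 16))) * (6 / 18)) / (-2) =-3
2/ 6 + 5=16/ 3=5.33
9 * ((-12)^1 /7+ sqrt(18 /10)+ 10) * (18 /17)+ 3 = 486 * sqrt(5) /85+ 9753 /119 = 94.74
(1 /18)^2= 1 /324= 0.00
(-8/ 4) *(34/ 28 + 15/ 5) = -59/ 7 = -8.43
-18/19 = -0.95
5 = 5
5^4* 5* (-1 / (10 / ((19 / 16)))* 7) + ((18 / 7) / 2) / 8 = -581839 / 224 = -2597.50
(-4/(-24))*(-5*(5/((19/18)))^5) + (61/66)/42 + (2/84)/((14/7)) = -6820043123347/3431873214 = -1987.27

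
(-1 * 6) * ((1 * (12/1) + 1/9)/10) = -109/15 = -7.27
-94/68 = -47/34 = -1.38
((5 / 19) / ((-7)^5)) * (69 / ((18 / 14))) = -115 / 136857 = -0.00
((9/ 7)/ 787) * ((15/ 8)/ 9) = 15/ 44072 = 0.00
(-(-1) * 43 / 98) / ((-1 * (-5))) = 43 / 490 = 0.09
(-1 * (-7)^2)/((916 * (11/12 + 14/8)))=-147/7328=-0.02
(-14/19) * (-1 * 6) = 84/19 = 4.42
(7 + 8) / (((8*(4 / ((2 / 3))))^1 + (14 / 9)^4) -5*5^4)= -98415 / 20149781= -0.00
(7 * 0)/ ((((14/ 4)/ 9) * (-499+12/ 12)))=0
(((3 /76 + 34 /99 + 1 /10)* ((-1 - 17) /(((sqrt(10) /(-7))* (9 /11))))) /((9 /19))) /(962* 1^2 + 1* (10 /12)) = 0.05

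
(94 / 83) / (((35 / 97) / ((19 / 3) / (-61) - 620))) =-1034701522 / 531615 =-1946.34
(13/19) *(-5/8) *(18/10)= -117/152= -0.77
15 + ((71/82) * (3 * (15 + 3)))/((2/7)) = 14649/82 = 178.65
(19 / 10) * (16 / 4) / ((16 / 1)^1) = 19 / 40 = 0.48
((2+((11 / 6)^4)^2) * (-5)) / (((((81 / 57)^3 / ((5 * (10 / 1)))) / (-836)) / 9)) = 39013208030875375 / 459165024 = 84965548.31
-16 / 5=-3.20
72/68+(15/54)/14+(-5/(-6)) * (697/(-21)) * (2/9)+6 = 5135/5508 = 0.93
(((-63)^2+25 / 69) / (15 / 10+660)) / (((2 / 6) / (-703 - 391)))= -599262568 / 30429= -19693.80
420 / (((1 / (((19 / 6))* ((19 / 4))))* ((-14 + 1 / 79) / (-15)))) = 2994495 / 442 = 6774.88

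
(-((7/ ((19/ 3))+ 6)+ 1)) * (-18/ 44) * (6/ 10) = 189/ 95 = 1.99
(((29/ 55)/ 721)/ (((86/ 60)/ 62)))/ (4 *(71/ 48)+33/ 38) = 2459664/ 527578051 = 0.00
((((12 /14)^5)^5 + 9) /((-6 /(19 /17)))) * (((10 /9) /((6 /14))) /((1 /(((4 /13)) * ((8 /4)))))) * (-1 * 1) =1021612930822696277173960 /381055069215946598243589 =2.68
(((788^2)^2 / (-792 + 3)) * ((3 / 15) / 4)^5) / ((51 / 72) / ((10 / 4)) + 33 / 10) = -1506138481 / 35340625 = -42.62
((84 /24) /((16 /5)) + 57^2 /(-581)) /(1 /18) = -752697 /9296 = -80.97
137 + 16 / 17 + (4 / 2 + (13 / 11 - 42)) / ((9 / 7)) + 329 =735049 / 1683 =436.75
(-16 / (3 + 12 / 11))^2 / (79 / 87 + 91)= 224576 / 1349325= 0.17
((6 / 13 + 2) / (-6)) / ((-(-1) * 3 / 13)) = -16 / 9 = -1.78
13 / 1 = 13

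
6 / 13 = 0.46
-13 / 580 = -0.02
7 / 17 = 0.41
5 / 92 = 0.05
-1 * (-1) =1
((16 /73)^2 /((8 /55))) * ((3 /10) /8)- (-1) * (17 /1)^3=26181443 /5329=4913.01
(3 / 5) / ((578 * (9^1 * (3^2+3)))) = 1 / 104040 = 0.00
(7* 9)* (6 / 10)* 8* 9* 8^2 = 870912 / 5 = 174182.40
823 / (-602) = -823 / 602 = -1.37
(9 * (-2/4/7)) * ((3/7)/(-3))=9/98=0.09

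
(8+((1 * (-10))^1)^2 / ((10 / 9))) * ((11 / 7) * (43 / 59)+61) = 359324 / 59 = 6090.24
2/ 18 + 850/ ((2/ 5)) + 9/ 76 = 2125.23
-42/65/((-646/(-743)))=-15603/20995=-0.74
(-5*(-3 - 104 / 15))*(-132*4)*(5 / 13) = -131120 / 13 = -10086.15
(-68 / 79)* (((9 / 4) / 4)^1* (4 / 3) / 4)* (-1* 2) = 51 / 158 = 0.32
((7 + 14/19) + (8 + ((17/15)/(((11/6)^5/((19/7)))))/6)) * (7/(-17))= -1688049899/260097365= -6.49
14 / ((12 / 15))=35 / 2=17.50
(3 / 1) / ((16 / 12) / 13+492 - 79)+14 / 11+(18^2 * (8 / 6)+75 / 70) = 1077666697 / 2481094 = 434.35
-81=-81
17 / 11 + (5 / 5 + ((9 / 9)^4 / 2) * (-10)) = -27 / 11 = -2.45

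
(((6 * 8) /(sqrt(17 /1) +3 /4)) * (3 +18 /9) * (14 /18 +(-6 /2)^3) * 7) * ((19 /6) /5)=1004416 /789 - 4017664 * sqrt(17) /2367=-5725.39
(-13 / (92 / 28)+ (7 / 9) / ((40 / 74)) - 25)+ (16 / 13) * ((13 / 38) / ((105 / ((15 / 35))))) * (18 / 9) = -21209813 / 770868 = -27.51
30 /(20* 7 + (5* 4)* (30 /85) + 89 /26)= 4420 /22171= 0.20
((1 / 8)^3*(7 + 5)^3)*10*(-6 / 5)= -81 / 2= -40.50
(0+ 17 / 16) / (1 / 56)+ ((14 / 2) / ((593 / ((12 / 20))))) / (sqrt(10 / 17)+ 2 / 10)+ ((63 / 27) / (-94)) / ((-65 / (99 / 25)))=105 * sqrt(170) / 138169+ 627871806457 / 10552657375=59.51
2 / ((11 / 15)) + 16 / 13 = 566 / 143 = 3.96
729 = 729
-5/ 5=-1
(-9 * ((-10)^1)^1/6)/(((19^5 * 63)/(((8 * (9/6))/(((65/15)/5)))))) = 300/225325009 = 0.00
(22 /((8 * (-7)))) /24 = -11 /672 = -0.02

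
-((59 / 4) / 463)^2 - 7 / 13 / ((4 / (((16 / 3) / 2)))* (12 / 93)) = -372280343 / 133766256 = -2.78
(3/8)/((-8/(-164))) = 123/16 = 7.69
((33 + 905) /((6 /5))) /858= 2345 /2574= 0.91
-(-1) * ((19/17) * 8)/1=152/17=8.94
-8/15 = -0.53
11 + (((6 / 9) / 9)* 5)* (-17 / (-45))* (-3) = 857 / 81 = 10.58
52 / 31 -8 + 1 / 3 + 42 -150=-10601 / 93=-113.99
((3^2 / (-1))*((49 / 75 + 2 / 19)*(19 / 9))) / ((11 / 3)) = -1081 / 275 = -3.93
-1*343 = -343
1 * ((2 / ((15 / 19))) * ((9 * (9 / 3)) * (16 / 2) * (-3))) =-8208 / 5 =-1641.60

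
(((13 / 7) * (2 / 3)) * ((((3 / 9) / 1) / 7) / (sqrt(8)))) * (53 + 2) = 715 * sqrt(2) / 882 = 1.15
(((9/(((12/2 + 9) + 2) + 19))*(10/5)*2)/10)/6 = 1/60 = 0.02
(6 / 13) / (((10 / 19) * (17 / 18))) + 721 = 797731 / 1105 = 721.93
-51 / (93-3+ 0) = -17 / 30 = -0.57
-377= -377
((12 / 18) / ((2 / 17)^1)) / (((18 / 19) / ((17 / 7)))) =5491 / 378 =14.53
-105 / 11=-9.55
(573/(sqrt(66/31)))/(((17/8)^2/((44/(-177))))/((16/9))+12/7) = -2738176* sqrt(2046)/2681967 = -46.18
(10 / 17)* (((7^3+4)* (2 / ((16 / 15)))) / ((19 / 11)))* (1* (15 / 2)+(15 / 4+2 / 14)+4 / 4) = 99337425 / 36176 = 2745.95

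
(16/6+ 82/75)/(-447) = -94/11175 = -0.01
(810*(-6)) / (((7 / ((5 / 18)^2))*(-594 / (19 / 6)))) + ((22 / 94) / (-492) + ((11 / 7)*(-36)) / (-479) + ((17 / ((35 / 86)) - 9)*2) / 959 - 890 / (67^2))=22578032730976817 / 82611390078402570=0.27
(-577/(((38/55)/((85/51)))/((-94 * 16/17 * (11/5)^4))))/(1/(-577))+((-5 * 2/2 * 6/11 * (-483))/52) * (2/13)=-74957014664783747/45034275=-1664443685.72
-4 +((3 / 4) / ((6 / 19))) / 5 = -141 / 40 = -3.52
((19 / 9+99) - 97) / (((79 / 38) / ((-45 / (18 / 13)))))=-45695 / 711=-64.27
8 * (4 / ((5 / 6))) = 38.40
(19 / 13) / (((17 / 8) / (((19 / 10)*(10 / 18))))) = 1444 / 1989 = 0.73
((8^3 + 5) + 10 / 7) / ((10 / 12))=21774 / 35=622.11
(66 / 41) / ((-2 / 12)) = -396 / 41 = -9.66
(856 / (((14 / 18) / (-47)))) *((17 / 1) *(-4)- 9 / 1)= 3982968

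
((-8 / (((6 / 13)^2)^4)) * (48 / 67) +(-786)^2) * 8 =720937317788 / 146529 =4920099.90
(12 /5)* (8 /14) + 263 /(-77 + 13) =-6133 /2240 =-2.74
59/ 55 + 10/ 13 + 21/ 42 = 3349/ 1430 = 2.34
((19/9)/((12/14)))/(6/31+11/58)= 119567/18603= 6.43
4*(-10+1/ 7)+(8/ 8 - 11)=-346/ 7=-49.43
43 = 43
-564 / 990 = -94 / 165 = -0.57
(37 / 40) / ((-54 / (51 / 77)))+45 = 44.99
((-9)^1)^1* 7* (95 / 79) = -75.76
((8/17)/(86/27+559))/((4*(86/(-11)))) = -297/11095849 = -0.00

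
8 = 8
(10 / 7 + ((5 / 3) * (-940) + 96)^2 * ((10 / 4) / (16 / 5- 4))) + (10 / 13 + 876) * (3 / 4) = -11070062449 / 1638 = -6758279.88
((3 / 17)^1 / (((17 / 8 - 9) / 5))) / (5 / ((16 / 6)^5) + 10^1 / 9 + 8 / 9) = -786432 / 12482437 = -0.06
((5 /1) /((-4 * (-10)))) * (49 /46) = 49 /368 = 0.13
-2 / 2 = -1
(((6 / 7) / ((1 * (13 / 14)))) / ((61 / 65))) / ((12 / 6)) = 30 / 61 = 0.49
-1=-1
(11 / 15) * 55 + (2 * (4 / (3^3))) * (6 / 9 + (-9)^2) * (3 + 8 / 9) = 134.43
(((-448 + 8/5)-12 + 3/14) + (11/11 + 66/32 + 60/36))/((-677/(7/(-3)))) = -761807/487440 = -1.56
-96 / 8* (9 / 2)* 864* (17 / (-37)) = 793152 / 37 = 21436.54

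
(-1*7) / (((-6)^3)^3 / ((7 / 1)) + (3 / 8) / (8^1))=3136 / 644972523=0.00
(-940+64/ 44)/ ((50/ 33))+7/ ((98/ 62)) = -107627/ 175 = -615.01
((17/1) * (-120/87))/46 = -340/667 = -0.51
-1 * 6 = -6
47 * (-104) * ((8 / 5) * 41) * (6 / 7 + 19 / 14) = -24850592 / 35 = -710016.91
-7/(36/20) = -35/9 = -3.89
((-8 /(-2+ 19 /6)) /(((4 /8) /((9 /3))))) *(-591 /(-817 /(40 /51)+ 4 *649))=6808320 /435211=15.64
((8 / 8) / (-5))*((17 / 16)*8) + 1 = -7 / 10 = -0.70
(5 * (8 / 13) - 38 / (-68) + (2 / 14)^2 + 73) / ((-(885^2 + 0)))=-1660219 / 16963087050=-0.00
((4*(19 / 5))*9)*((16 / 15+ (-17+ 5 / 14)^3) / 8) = -10812680607 / 137200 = -78809.63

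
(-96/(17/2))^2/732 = 3072/17629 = 0.17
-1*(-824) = 824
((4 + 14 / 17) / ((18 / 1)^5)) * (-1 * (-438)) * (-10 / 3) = -14965 / 4015332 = -0.00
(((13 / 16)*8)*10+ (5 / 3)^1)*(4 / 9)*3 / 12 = 200 / 27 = 7.41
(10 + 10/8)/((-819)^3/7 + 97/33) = -1485/10359232496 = -0.00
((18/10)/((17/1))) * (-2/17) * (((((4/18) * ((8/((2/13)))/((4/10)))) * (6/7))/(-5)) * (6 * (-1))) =-3744/10115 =-0.37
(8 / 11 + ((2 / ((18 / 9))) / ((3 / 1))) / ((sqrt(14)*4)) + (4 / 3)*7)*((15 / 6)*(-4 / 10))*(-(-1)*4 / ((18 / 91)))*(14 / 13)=-65072 / 297 - 7*sqrt(14) / 54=-219.58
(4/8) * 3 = 3/2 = 1.50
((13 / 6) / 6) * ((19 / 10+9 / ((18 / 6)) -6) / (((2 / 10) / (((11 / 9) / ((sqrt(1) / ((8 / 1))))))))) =-19.42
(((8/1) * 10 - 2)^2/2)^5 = 260492994726131232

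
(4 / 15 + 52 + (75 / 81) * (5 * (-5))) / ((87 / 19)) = 74689 / 11745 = 6.36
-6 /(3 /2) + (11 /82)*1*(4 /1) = -142 /41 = -3.46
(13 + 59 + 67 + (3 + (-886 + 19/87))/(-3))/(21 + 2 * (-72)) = -113081/32103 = -3.52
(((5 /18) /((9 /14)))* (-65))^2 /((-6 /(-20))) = 51756250 /19683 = 2629.49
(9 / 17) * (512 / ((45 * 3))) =512 / 255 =2.01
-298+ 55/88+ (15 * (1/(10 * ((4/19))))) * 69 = 777/4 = 194.25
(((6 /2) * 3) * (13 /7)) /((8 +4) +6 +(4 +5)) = 13 /21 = 0.62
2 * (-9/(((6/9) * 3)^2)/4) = -9/8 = -1.12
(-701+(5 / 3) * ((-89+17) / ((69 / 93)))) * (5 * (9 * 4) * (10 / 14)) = -17858700 / 161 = -110923.60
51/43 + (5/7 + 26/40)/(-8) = 48907/48160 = 1.02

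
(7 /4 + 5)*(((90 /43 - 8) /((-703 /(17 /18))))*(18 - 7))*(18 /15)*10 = 213741 /30229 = 7.07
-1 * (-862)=862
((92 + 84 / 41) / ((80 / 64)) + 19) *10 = 38638 / 41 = 942.39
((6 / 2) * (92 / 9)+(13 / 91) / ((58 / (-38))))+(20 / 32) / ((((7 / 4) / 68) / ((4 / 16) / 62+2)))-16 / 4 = 5682007 / 75516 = 75.24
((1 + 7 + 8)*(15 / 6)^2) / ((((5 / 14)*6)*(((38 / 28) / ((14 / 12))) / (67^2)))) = 30794540 / 171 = 180085.03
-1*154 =-154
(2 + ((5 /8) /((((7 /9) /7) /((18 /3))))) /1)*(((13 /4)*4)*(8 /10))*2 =3718 /5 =743.60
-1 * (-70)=70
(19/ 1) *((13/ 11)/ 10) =247/ 110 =2.25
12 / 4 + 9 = 12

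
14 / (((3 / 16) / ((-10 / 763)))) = -320 / 327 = -0.98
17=17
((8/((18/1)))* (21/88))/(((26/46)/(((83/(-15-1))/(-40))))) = 13363/549120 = 0.02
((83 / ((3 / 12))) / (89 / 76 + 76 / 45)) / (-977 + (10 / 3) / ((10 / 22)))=-3406320 / 28452929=-0.12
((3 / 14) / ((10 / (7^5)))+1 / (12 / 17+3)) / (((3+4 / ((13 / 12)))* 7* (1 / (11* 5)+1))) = 64940447 / 8594208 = 7.56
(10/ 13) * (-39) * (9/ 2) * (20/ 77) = -2700/ 77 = -35.06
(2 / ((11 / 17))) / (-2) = -17 / 11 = -1.55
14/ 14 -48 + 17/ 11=-500/ 11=-45.45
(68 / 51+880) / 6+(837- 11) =8756 / 9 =972.89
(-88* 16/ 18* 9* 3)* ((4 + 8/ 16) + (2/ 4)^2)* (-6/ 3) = 20064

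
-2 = -2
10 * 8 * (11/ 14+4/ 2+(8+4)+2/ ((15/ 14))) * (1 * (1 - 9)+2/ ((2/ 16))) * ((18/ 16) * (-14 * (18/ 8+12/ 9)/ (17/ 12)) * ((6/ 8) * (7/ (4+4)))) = -9473373/ 34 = -278628.62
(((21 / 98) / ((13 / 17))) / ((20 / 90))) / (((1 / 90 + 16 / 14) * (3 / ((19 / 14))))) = 130815 / 264628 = 0.49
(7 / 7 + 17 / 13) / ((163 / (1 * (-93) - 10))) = -3090 / 2119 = -1.46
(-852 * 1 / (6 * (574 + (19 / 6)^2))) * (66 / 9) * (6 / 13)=-224928 / 273325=-0.82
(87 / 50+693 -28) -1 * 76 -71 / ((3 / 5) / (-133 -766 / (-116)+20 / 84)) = 15519.49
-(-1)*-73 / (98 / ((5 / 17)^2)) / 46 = -1825 / 1302812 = -0.00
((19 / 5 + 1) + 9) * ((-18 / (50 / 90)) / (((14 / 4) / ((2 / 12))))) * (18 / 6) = -11178 / 175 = -63.87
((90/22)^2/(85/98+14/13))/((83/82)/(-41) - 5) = -963717300/562568809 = -1.71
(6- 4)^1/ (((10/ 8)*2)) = 4/ 5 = 0.80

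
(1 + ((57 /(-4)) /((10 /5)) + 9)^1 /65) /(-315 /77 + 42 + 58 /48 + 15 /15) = 3531 /137683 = 0.03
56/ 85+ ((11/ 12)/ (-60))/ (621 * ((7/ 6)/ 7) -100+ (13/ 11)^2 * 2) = 6118109/ 9320760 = 0.66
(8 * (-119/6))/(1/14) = -6664/3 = -2221.33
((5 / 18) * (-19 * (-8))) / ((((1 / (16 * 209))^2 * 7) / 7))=4249287680 / 9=472143075.56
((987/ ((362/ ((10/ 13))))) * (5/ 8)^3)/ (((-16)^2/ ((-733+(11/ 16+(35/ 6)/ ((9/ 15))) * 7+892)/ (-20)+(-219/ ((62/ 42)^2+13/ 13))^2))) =275512617134962375/ 29098400569884672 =9.47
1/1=1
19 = 19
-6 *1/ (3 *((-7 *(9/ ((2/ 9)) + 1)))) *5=20/ 581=0.03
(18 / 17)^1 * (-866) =-15588 / 17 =-916.94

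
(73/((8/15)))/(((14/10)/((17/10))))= 18615/112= 166.21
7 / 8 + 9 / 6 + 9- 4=59 / 8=7.38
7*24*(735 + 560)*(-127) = -27630120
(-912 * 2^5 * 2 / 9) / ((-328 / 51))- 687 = 13177 / 41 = 321.39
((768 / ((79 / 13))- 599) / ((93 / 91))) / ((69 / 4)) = -13590668 / 506943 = -26.81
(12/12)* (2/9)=2/9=0.22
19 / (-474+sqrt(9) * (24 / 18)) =-19 / 470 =-0.04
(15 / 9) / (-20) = -1 / 12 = -0.08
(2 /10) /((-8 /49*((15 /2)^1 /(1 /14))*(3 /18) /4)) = -7 /25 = -0.28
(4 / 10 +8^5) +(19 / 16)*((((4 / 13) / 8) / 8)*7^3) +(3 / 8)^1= 545305001 / 16640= 32770.73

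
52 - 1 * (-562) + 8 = 622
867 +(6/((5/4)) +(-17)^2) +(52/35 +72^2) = 44424/7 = 6346.29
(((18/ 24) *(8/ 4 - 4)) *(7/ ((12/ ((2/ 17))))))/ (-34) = 7/ 2312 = 0.00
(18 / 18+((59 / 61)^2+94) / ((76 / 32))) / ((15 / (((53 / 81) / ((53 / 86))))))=249119554 / 85899285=2.90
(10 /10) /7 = 1 /7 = 0.14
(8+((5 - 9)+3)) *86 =602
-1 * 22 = -22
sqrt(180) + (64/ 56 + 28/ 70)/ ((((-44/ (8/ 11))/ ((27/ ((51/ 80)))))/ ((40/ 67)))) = -622080/ 964733 + 6 * sqrt(5) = 12.77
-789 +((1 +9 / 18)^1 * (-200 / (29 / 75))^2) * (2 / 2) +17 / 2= 673687199 / 1682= 400527.47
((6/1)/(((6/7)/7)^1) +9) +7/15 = 877/15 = 58.47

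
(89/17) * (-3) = -267/17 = -15.71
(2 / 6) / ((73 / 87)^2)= 2523 / 5329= 0.47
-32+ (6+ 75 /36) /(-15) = -5857 /180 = -32.54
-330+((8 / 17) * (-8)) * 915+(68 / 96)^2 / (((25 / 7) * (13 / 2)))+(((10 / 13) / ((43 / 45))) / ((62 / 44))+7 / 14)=-8004095757997 / 2121069600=-3773.61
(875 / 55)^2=30625 / 121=253.10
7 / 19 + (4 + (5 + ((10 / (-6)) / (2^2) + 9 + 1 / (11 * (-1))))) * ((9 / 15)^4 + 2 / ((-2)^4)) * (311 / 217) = 18371200513 / 2721180000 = 6.75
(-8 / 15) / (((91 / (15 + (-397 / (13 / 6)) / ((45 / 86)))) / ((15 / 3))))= 74696 / 7605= 9.82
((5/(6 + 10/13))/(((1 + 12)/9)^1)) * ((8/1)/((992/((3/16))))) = 135/174592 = 0.00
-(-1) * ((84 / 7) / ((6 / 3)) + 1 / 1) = 7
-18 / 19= -0.95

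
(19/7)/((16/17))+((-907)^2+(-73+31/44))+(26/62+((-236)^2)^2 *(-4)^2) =1895603901349611/38192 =49633533236.01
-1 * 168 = -168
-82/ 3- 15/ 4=-31.08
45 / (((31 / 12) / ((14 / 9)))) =840 / 31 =27.10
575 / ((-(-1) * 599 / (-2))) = -1150 / 599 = -1.92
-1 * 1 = -1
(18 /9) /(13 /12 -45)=-24 /527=-0.05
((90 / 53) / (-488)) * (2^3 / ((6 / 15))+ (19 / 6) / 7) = -12885 / 181048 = -0.07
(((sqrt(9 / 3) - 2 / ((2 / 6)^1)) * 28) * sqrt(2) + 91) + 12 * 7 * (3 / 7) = 28 * sqrt(2) * (-6 + sqrt(3)) + 127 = -42.00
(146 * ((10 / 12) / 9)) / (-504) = -0.03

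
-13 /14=-0.93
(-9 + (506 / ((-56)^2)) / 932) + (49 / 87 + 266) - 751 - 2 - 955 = -184408092677 / 127139712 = -1450.44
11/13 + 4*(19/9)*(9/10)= 549/65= 8.45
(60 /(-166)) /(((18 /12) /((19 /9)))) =-0.51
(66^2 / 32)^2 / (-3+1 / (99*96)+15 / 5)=352218537 / 2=176109268.50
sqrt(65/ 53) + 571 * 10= sqrt(3445)/ 53 + 5710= 5711.11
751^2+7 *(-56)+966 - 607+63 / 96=18046997 / 32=563968.66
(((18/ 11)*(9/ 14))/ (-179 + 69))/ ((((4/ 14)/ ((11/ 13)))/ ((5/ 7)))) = -81/ 4004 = -0.02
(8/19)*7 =56/19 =2.95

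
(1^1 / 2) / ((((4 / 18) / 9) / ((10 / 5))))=81 / 2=40.50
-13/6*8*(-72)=1248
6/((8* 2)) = 3/8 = 0.38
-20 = -20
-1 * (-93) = 93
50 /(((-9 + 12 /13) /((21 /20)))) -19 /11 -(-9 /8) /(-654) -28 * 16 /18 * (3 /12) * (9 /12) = -742171 /57552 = -12.90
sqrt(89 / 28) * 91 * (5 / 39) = 5 * sqrt(623) / 6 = 20.80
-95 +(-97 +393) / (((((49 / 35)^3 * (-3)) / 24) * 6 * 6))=-367265 / 3087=-118.97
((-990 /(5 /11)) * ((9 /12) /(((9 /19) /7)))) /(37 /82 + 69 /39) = -8577569 /789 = -10871.44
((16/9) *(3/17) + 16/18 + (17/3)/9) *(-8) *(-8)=117.26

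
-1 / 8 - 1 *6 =-49 / 8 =-6.12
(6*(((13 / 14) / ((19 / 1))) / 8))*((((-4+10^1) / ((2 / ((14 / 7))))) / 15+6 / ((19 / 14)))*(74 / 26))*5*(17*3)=1296369 / 10108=128.25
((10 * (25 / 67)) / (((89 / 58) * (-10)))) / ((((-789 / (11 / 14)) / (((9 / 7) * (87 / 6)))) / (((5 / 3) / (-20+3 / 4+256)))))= 2312750 / 72772386407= 0.00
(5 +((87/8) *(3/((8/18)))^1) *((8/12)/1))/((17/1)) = 3.17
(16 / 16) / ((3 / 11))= 11 / 3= 3.67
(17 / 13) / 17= 1 / 13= 0.08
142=142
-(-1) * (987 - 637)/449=350/449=0.78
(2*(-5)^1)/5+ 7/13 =-19/13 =-1.46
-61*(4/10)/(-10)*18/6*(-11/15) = -671/125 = -5.37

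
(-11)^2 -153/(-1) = 274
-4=-4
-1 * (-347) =347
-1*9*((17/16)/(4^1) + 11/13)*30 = -124875/416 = -300.18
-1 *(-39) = 39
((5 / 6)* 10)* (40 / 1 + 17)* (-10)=-4750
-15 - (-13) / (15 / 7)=-134 / 15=-8.93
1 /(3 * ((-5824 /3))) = -1 /5824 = -0.00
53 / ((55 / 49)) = 2597 / 55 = 47.22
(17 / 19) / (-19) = -0.05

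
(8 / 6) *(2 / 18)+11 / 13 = 349 / 351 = 0.99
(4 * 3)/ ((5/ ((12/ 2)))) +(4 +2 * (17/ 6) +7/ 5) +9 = 517/ 15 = 34.47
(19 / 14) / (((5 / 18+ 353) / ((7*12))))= 2052 / 6359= 0.32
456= 456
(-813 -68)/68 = -881/68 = -12.96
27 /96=9 /32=0.28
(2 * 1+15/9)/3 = 11/9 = 1.22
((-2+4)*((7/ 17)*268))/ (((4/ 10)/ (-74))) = -40830.59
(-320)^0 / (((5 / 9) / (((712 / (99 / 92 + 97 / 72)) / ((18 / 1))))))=589536 / 20065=29.38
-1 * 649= -649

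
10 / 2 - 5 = 0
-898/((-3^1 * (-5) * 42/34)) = -15266/315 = -48.46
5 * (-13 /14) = -65 /14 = -4.64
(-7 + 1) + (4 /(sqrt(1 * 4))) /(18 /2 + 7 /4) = -250 /43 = -5.81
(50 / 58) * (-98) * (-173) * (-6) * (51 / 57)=-43232700 / 551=-78462.25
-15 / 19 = -0.79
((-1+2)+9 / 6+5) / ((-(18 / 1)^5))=-5 / 1259712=-0.00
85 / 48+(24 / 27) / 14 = 1849 / 1008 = 1.83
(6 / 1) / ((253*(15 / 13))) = 26 / 1265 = 0.02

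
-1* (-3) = 3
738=738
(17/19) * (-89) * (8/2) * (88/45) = -532576/855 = -622.90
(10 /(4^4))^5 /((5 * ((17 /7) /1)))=4375 /584115552256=0.00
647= 647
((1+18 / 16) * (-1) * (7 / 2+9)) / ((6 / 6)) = -425 / 16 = -26.56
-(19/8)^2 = -361/64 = -5.64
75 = 75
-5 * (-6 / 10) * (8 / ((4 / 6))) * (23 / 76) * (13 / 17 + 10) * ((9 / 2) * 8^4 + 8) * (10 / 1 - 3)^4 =5192446011.27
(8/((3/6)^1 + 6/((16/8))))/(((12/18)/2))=48/7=6.86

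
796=796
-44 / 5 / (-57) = 44 / 285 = 0.15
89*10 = 890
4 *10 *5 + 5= 205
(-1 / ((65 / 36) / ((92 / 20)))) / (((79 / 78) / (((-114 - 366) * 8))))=3815424 / 395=9659.30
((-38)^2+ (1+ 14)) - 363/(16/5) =1345.56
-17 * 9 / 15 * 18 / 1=-183.60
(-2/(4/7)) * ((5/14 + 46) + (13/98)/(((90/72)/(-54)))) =-19907/140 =-142.19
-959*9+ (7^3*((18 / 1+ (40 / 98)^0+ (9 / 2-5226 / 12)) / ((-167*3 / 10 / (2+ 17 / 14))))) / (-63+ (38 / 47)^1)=-4284307671 / 488141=-8776.78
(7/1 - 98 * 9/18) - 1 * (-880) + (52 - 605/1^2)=285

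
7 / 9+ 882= 7945 / 9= 882.78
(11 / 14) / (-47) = -11 / 658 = -0.02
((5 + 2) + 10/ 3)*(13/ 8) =403/ 24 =16.79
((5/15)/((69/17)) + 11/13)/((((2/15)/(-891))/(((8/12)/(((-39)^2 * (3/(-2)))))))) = 274780/151593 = 1.81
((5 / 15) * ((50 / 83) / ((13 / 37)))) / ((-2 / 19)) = -17575 / 3237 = -5.43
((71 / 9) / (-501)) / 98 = -71 / 441882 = -0.00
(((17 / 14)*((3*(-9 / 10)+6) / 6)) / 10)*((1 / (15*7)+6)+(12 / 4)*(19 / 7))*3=138941 / 49000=2.84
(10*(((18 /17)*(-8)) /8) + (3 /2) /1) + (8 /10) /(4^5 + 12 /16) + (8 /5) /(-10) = -32219519 /3484150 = -9.25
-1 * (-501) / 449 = 501 / 449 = 1.12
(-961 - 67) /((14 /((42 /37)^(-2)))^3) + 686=2582456990912311 /3765475776384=685.82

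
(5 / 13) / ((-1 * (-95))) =1 / 247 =0.00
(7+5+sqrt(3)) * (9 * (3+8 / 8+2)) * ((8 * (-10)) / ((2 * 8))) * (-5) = 1350 * sqrt(3)+16200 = 18538.27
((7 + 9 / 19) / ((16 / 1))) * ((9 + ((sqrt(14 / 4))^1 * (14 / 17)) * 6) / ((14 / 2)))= 639 / 1064 + 213 * sqrt(14) / 1292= 1.22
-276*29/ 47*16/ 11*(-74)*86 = 814999296/ 517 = 1576400.96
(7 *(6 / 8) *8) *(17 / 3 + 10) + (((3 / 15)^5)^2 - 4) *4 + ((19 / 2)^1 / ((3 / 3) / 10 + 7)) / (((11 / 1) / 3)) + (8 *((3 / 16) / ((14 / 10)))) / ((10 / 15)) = 137523252040597 / 213554687500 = 643.97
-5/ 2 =-2.50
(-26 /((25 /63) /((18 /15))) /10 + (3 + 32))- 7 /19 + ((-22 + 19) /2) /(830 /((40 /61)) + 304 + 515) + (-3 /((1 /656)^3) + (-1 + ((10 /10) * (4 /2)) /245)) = -4109381219352757501 /4852255625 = -846901222.22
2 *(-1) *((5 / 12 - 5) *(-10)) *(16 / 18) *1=-2200 / 27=-81.48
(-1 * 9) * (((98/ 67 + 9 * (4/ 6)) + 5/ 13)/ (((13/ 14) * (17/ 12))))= -10334520/ 192491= -53.69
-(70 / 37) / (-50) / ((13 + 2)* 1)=7 / 2775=0.00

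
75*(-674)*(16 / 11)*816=-59998254.55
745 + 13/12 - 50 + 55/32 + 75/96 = 698.58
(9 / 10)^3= 729 / 1000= 0.73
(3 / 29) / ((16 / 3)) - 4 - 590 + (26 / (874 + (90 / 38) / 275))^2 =-229907745118600447 / 387063291819344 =-593.98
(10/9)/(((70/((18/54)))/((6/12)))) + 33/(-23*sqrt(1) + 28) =12479/1890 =6.60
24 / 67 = 0.36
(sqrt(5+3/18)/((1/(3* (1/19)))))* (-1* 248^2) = -30752* sqrt(186)/19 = -22073.76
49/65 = 0.75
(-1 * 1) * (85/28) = -85/28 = -3.04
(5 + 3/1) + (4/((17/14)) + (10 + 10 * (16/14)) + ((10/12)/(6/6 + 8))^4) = 33110974439/1011863664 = 32.72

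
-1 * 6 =-6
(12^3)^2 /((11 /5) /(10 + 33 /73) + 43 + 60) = 2847882240 /98437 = 28931.01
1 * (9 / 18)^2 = 1 / 4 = 0.25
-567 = -567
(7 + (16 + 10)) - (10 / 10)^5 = 32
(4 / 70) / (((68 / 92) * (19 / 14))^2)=29624 / 521645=0.06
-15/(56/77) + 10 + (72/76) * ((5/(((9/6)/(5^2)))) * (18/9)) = 22385/152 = 147.27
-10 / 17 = -0.59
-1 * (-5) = 5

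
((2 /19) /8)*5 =5 /76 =0.07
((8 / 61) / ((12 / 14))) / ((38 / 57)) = 14 / 61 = 0.23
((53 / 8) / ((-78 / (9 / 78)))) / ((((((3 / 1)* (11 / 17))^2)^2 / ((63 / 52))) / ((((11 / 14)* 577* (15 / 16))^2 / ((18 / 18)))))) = -36843695986925 / 243906510848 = -151.06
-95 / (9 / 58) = -612.22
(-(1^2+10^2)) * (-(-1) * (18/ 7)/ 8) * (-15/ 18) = 1515/ 56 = 27.05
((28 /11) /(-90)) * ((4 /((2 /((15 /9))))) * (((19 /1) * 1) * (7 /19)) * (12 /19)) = -784 /1881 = -0.42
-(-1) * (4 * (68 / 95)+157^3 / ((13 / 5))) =1838202711 / 1235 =1488423.25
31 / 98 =0.32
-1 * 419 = -419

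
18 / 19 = 0.95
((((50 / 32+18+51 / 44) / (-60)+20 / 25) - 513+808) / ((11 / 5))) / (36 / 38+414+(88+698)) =59280019 / 530107776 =0.11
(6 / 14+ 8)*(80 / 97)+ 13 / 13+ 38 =31201 / 679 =45.95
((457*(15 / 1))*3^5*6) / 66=151433.18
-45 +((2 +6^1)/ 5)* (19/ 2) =-149/ 5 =-29.80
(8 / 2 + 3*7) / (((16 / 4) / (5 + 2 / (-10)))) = 30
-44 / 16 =-11 / 4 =-2.75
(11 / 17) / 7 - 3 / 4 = -313 / 476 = -0.66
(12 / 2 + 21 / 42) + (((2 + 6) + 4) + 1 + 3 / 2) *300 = 8713 / 2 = 4356.50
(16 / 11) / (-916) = -4 / 2519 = -0.00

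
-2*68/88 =-1.55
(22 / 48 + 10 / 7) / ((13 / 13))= 317 / 168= 1.89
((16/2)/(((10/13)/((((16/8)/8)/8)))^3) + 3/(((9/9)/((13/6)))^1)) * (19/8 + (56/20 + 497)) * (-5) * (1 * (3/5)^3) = -14440691316753/4096000000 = -3525.56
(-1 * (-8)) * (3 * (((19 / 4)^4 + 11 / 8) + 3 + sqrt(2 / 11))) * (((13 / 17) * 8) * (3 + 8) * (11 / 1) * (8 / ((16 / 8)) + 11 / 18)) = 42095728.38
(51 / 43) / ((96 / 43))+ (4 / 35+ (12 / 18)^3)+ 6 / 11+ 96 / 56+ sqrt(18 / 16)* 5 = 1064971 / 332640+ 15* sqrt(2) / 4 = 8.50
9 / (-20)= -9 / 20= -0.45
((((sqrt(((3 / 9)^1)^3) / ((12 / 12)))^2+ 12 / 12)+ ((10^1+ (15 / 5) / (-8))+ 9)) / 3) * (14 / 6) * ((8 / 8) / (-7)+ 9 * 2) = 530875 / 1944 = 273.08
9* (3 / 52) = 27 / 52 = 0.52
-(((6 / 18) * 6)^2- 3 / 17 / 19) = -3.99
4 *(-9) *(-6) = 216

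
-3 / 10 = -0.30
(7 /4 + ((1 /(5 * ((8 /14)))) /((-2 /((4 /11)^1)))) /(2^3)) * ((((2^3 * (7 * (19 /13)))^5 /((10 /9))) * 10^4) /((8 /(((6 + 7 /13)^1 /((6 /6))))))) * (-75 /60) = -3123501859490322240000 /53094899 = -58828661854885.95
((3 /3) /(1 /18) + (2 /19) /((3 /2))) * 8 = 8240 /57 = 144.56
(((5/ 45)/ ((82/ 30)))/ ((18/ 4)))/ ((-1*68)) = -5/ 37638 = -0.00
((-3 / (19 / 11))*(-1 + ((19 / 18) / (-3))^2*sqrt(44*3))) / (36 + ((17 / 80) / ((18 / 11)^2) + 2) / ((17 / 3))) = 4847040 / 101489963 - 568480*sqrt(33) / 48074193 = -0.02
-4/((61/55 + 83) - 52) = -110/883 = -0.12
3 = 3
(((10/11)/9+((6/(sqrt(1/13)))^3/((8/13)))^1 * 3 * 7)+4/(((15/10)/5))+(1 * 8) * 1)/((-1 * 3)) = -31941 * sqrt(13) - 2122/297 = -115172.06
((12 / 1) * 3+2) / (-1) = -38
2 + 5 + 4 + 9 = 20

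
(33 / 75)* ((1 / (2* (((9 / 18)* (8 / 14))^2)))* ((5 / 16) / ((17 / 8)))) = 539 / 1360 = 0.40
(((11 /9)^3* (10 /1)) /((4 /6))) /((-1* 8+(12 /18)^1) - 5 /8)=-53240 /15471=-3.44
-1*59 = -59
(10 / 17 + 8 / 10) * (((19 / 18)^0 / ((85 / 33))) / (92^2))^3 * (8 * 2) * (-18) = -19082547 / 494564219406760000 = -0.00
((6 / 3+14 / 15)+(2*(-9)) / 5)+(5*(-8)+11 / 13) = -1553 / 39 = -39.82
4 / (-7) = -4 / 7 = -0.57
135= 135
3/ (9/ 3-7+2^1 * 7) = 3/ 10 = 0.30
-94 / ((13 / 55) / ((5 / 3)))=-25850 / 39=-662.82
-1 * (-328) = 328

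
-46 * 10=-460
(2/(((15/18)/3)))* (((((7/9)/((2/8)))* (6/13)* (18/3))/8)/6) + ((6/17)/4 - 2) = -1369/2210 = -0.62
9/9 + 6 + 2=9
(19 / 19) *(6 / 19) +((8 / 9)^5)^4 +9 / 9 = 325847145063953312569 / 230995643722081647219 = 1.41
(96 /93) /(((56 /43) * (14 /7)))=0.40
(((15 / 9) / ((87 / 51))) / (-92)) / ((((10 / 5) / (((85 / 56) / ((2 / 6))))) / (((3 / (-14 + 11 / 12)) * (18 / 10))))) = 0.01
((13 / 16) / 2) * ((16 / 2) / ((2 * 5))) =13 / 40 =0.32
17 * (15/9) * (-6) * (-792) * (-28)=-3769920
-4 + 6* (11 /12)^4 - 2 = -6095 /3456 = -1.76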